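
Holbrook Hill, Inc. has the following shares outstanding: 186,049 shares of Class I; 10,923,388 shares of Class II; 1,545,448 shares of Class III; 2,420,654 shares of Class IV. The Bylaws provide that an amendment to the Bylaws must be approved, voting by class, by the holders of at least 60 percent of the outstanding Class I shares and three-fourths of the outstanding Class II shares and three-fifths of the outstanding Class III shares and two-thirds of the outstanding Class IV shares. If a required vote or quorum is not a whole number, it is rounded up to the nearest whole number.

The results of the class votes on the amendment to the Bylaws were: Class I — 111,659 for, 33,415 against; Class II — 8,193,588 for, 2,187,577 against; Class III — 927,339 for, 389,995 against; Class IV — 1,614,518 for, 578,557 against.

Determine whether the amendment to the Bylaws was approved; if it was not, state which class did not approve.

Approved — every class gave the required vote.

Class I: 3/5 of 186049 = 111629.40, rounded up to 111630; 111,630 required, 111,659 in favor — approved.
Class II: 3/4 of 10923388 = 8192541; 8,192,541 required, 8,193,588 in favor — approved.
Class III: 3/5 of 1545448 = 927268.80, rounded up to 927269; 927,269 required, 927,339 in favor — approved.
Class IV: 2/3 of 2420654 = 1613769.33, rounded up to 1613770; 1,613,770 required, 1,614,518 in favor — approved.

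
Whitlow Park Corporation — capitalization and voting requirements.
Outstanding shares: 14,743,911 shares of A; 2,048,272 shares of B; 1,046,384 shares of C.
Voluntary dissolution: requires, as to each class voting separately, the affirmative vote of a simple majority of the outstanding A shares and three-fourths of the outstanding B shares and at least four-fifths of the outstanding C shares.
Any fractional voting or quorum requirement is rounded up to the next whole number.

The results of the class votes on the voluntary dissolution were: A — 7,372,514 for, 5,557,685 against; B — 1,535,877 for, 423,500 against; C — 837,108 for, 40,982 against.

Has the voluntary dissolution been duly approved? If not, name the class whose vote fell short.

A: a majority of 14743911 is 7371956; 7,371,956 required, 7,372,514 in favor — approved.
B: 3/4 of 2048272 = 1536204; 1,536,204 required, 1,535,877 in favor — not approved.
C: 4/5 of 1046384 = 837107.20, rounded up to 837108; 837,108 required, 837,108 in favor — approved.

Not approved — the B shares did not give the required vote.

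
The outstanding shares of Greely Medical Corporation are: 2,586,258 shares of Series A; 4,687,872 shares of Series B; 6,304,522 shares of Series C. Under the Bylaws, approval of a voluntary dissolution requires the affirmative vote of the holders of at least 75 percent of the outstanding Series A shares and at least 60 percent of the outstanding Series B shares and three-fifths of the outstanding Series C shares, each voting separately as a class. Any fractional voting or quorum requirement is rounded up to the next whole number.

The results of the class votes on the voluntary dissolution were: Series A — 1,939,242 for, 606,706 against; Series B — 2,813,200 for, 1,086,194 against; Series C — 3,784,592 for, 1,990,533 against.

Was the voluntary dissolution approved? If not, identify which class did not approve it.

Not approved — the Series A shares did not give the required vote.

Series A: 3/4 of 2586258 = 1939693.50, rounded up to 1939694; 1,939,694 required, 1,939,242 in favor — not approved.
Series B: 3/5 of 4687872 = 2812723.20, rounded up to 2812724; 2,812,724 required, 2,813,200 in favor — approved.
Series C: 3/5 of 6304522 = 3782713.20, rounded up to 3782714; 3,782,714 required, 3,784,592 in favor — approved.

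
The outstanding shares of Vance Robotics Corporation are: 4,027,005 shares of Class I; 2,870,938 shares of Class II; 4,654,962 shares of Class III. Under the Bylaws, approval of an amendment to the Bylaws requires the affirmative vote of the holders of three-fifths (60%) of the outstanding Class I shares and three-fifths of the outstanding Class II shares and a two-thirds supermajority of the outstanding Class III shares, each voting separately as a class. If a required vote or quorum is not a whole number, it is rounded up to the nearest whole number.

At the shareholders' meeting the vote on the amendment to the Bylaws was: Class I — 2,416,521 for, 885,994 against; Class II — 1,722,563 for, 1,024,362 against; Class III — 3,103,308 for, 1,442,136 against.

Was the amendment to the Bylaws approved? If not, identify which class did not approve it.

Approved — every class gave the required vote.

Class I: 3/5 of 4027005 = 2416203; 2,416,203 required, 2,416,521 in favor — approved.
Class II: 3/5 of 2870938 = 1722562.80, rounded up to 1722563; 1,722,563 required, 1,722,563 in favor — approved.
Class III: 2/3 of 4654962 = 3103308; 3,103,308 required, 3,103,308 in favor — approved.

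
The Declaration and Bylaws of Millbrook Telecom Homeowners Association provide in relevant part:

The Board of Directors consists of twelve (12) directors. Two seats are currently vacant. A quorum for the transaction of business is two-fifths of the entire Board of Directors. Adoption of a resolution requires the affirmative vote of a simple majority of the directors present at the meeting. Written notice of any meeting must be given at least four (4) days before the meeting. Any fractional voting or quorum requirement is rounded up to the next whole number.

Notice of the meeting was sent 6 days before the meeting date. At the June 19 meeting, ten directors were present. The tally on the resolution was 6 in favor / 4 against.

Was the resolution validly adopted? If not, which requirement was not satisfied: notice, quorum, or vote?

Notice: 6 days given; 4 required (6 ≥ 4). Satisfied.
Quorum: 10 present; quorum is 5. Satisfied.
Vote: the resolution requires a majority of the directors present (10). A majority of 10 is 6, so 6 affirmative votes are needed; 6 voted in favor. Satisfied.

Valid — all requirements satisfied.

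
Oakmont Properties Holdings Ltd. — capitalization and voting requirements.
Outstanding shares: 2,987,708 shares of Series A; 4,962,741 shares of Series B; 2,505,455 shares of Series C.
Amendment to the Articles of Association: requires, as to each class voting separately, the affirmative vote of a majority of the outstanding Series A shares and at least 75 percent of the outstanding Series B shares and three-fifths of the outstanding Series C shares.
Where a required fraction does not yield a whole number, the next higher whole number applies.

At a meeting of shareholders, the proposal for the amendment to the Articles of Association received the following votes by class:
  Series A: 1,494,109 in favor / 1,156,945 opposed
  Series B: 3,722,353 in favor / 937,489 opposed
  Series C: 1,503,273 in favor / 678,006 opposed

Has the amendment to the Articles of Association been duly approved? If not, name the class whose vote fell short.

Series A: a majority of 2987708 is 1493855; 1,493,855 required, 1,494,109 in favor — approved.
Series B: 3/4 of 4962741 = 3722055.75, rounded up to 3722056; 3,722,056 required, 3,722,353 in favor — approved.
Series C: 3/5 of 2505455 = 1503273; 1,503,273 required, 1,503,273 in favor — approved.

Approved — every class gave the required vote.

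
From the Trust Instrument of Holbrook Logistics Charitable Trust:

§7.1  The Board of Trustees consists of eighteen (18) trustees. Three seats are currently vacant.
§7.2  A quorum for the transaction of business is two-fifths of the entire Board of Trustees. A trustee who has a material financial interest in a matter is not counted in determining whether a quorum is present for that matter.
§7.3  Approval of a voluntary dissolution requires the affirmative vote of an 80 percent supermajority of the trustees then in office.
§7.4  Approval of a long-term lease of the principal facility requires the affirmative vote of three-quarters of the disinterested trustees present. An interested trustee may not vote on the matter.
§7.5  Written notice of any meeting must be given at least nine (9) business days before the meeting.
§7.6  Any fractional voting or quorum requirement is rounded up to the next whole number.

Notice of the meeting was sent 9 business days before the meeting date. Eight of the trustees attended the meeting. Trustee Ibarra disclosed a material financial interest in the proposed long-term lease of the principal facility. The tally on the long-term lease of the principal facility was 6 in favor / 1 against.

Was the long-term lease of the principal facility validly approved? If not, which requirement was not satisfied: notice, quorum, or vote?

Notice: 9 business days given; 9 required (9 ≥ 9). Satisfied.
Quorum: 8 present, but the 1 interested trustee does not count, leaving 7. Quorum is 8. Not satisfied.
Vote: the long-term lease of the principal facility requires three-fourths of the disinterested trustees present (8 − 1 = 7). 3/4 of 7 = 5.25, rounded up to 6, so 6 affirmative votes are needed; 6 voted in favor. Satisfied. (Moot — without a quorum no business can be validly transacted.)

Invalid — quorum requirement not satisfied.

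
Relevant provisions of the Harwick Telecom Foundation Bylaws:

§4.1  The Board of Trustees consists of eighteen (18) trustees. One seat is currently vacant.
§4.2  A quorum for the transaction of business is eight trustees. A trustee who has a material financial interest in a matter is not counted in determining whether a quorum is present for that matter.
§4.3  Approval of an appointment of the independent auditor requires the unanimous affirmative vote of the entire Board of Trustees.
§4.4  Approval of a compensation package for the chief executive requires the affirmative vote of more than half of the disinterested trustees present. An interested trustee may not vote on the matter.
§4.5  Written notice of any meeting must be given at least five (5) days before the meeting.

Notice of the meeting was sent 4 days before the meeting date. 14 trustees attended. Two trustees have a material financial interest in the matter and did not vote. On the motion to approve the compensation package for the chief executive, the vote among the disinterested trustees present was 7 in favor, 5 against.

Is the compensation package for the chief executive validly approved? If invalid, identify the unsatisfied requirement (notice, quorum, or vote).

Invalid — notice requirement not satisfied.

Notice: 4 days given; 5 required (4 < 5). Not satisfied.
Quorum: 14 present, but the 2 interested trustees do not count, leaving 12. Quorum is 8. Satisfied.
Vote: the compensation package for the chief executive requires a majority of the disinterested trustees present (14 − 2 = 12). A majority of 12 is 7, so 7 affirmative votes are needed; 7 voted in favor. Satisfied.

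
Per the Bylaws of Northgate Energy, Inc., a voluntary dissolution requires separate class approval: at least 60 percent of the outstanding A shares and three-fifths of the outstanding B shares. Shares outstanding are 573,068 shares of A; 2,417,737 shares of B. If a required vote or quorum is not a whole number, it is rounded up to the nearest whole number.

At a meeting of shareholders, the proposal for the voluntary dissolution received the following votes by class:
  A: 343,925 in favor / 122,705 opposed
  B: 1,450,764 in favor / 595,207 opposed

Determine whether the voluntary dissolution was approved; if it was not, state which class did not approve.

Approved — every class gave the required vote.

A: 3/5 of 573068 = 343840.80, rounded up to 343841; 343,841 required, 343,925 in favor — approved.
B: 3/5 of 2417737 = 1450642.20, rounded up to 1450643; 1,450,643 required, 1,450,764 in favor — approved.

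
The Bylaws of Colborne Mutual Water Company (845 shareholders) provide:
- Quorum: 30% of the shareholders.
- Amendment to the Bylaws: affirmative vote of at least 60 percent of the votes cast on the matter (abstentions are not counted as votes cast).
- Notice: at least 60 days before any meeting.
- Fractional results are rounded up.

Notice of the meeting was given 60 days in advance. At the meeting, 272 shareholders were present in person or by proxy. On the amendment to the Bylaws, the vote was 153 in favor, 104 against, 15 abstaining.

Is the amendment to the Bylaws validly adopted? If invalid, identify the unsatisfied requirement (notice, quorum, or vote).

Invalid — vote requirement not satisfied.

Notice: 60 days given; 60 required. Satisfied.
Quorum: 30% of 845 = 253.50, rounded up to 254; 272 present. Satisfied.
Vote: requires three-fifths of the votes cast (272 − 15 abstaining = 257); 3/5 of 257 = 154.20, rounded up to 155, so 155 needed; 153 in favor. Not satisfied.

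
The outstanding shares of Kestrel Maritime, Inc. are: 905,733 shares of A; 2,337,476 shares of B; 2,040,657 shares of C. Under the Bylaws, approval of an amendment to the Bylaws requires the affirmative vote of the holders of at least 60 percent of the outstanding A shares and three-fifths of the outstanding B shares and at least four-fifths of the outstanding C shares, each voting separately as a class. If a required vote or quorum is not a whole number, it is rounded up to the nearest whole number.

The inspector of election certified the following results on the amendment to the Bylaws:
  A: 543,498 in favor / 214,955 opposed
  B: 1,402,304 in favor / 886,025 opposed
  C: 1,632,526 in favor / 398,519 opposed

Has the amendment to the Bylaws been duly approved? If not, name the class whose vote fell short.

Not approved — the B shares did not give the required vote.

A: 3/5 of 905733 = 543439.80, rounded up to 543440; 543,440 required, 543,498 in favor — approved.
B: 3/5 of 2337476 = 1402485.60, rounded up to 1402486; 1,402,486 required, 1,402,304 in favor — not approved.
C: 4/5 of 2040657 = 1632525.60, rounded up to 1632526; 1,632,526 required, 1,632,526 in favor — approved.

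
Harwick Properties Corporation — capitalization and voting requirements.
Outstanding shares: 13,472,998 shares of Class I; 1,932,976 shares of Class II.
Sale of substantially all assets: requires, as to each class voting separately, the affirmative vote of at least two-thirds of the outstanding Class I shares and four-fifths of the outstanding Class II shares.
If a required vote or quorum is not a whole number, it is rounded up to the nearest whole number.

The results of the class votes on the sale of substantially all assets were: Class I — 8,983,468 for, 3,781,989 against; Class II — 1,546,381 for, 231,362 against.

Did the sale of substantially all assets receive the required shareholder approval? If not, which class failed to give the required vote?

Approved — every class gave the required vote.

Class I: 2/3 of 13472998 = 8981998.67, rounded up to 8981999; 8,981,999 required, 8,983,468 in favor — approved.
Class II: 4/5 of 1932976 = 1546380.80, rounded up to 1546381; 1,546,381 required, 1,546,381 in favor — approved.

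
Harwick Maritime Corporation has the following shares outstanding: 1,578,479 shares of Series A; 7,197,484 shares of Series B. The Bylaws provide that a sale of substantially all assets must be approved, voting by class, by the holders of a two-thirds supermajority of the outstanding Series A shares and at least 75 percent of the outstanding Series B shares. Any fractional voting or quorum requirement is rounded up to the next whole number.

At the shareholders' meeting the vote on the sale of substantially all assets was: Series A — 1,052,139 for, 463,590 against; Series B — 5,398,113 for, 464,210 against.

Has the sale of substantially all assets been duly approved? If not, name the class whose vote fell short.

Not approved — the Series A shares did not give the required vote.

Series A: 2/3 of 1578479 = 1052319.33, rounded up to 1052320; 1,052,320 required, 1,052,139 in favor — not approved.
Series B: 3/4 of 7197484 = 5398113; 5,398,113 required, 5,398,113 in favor — approved.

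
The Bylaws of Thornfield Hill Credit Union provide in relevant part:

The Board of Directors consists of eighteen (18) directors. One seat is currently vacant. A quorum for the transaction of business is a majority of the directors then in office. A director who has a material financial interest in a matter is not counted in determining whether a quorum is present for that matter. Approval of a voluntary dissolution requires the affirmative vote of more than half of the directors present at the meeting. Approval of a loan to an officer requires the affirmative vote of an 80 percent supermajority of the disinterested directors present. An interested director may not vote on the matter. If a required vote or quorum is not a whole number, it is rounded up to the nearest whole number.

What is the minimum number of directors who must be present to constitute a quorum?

A majority of 17 is 9.

9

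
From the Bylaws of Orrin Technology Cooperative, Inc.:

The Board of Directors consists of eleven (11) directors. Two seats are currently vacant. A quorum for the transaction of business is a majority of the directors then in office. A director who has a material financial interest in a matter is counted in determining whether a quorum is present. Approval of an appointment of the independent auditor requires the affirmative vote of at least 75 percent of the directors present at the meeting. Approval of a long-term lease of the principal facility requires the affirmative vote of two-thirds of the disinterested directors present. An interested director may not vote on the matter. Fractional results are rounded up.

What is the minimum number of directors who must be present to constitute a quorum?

A majority of 9 is 5.

5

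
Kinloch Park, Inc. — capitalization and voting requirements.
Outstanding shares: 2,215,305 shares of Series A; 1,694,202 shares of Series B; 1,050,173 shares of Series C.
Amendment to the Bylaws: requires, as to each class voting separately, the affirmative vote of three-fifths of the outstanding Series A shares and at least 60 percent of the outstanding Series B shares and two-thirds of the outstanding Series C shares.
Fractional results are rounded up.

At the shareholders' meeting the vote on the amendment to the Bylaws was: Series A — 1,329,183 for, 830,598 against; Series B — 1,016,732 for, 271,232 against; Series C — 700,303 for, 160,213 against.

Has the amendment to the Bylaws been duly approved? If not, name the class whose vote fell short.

Series A: 3/5 of 2215305 = 1329183; 1,329,183 required, 1,329,183 in favor — approved.
Series B: 3/5 of 1694202 = 1016521.20, rounded up to 1016522; 1,016,522 required, 1,016,732 in favor — approved.
Series C: 2/3 of 1050173 = 700115.33, rounded up to 700116; 700,116 required, 700,303 in favor — approved.

Approved — every class gave the required vote.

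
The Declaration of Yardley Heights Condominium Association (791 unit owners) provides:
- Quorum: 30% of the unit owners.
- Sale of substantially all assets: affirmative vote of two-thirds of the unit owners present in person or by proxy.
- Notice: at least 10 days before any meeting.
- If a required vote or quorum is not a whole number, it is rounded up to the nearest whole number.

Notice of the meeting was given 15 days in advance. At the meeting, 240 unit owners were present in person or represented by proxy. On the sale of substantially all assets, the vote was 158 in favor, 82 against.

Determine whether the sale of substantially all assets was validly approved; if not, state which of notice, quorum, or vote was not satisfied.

Invalid — vote requirement not satisfied.

Notice: 15 days given; 10 required. Satisfied.
Quorum: 30% of 791 = 237.30, rounded up to 238; 240 present. Satisfied.
Vote: requires two-thirds of those present (240); 2/3 of 240 = 160, so 160 needed; 158 in favor. Not satisfied.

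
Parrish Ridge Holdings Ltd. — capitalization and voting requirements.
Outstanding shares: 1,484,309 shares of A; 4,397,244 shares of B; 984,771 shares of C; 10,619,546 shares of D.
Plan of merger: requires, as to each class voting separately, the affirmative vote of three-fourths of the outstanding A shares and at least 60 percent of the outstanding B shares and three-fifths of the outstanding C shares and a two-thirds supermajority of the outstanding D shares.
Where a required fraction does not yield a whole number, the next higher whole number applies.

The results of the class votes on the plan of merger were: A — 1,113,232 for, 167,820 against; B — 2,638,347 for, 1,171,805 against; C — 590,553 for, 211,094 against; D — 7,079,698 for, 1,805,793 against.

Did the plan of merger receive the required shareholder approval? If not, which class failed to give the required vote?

A: 3/4 of 1484309 = 1113231.75, rounded up to 1113232; 1,113,232 required, 1,113,232 in favor — approved.
B: 3/5 of 4397244 = 2638346.40, rounded up to 2638347; 2,638,347 required, 2,638,347 in favor — approved.
C: 3/5 of 984771 = 590862.60, rounded up to 590863; 590,863 required, 590,553 in favor — not approved.
D: 2/3 of 10619546 = 7079697.33, rounded up to 7079698; 7,079,698 required, 7,079,698 in favor — approved.

Not approved — the C shares did not give the required vote.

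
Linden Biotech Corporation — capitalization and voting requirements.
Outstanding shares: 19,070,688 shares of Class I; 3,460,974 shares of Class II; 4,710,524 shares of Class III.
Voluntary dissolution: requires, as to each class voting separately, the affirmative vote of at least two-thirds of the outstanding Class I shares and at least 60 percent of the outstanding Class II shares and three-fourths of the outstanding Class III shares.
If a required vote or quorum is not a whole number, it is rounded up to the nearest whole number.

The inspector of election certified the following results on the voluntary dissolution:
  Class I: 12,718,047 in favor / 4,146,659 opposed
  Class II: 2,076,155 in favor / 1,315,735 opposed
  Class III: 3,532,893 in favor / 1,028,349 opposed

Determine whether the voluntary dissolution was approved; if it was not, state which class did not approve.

Not approved — the Class II shares did not give the required vote.

Class I: 2/3 of 19070688 = 12713792; 12,713,792 required, 12,718,047 in favor — approved.
Class II: 3/5 of 3460974 = 2076584.40, rounded up to 2076585; 2,076,585 required, 2,076,155 in favor — not approved.
Class III: 3/4 of 4710524 = 3532893; 3,532,893 required, 3,532,893 in favor — approved.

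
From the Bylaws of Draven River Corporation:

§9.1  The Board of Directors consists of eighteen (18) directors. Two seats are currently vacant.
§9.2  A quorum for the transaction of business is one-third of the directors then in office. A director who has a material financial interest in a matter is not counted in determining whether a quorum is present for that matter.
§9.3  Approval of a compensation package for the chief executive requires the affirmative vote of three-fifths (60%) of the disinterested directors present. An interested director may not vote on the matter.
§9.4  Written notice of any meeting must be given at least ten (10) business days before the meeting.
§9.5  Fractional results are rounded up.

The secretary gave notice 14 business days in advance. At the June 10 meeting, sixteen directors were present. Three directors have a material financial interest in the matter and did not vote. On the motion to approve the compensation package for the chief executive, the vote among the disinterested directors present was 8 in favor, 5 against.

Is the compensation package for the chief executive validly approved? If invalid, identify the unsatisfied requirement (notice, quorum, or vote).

Valid — all requirements satisfied.

Notice: 14 business days given; 10 required (14 ≥ 10). Satisfied.
Quorum: 16 present, but the 3 interested directors do not count, leaving 13. Quorum is 6. Satisfied.
Vote: the compensation package for the chief executive requires three-fifths of the disinterested directors present (16 − 3 = 13). 3/5 of 13 = 7.80, rounded up to 8, so 8 affirmative votes are needed; 8 voted in favor. Satisfied.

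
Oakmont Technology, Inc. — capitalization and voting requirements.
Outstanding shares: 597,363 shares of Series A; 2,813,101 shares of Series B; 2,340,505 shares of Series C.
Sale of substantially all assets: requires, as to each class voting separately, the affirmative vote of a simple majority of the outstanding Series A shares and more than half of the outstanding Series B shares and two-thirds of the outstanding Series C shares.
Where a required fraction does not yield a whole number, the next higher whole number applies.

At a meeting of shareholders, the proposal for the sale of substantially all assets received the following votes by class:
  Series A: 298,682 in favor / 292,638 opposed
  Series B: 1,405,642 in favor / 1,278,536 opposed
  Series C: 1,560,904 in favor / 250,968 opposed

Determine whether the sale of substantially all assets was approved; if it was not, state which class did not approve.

Not approved — the Series B shares did not give the required vote.

Series A: a majority of 597363 is 298682; 298,682 required, 298,682 in favor — approved.
Series B: a majority of 2813101 is 1406551; 1,406,551 required, 1,405,642 in favor — not approved.
Series C: 2/3 of 2340505 = 1560336.67, rounded up to 1560337; 1,560,337 required, 1,560,904 in favor — approved.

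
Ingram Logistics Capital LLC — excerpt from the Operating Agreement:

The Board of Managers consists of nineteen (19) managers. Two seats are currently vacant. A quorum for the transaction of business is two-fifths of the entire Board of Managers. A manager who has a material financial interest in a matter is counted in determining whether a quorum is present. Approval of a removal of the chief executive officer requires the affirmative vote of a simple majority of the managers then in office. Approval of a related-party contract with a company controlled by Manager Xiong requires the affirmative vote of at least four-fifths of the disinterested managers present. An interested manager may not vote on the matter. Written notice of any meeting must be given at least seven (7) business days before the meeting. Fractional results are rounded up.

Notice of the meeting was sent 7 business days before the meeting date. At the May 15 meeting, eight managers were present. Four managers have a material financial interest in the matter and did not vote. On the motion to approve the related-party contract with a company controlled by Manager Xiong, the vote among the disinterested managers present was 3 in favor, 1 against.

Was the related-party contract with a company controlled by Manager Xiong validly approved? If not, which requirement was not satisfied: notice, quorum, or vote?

Invalid — vote requirement not satisfied.

Notice: 7 business days given; 7 required (7 ≥ 7). Satisfied.
Quorum: 8 present (interested managers count toward quorum); quorum is 8. Satisfied.
Vote: the related-party contract with a company controlled by Manager Xiong requires four-fifths of the disinterested managers present (8 − 4 = 4). 4/5 of 4 = 3.20, rounded up to 4, so 4 affirmative votes are needed; 3 voted in favor. Not satisfied.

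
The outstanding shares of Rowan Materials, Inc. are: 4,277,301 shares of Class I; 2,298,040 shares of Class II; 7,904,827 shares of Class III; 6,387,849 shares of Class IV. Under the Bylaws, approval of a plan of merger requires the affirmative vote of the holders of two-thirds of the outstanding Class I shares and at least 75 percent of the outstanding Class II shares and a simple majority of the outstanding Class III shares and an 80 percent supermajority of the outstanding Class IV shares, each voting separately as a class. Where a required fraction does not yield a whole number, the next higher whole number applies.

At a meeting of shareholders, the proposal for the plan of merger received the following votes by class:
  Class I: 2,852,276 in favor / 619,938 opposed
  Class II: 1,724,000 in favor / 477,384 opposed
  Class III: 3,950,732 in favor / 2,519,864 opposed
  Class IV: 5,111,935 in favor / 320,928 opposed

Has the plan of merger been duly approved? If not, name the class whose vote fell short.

Class I: 2/3 of 4277301 = 2851534; 2,851,534 required, 2,852,276 in favor — approved.
Class II: 3/4 of 2298040 = 1723530; 1,723,530 required, 1,724,000 in favor — approved.
Class III: a majority of 7904827 is 3952414; 3,952,414 required, 3,950,732 in favor — not approved.
Class IV: 4/5 of 6387849 = 5110279.20, rounded up to 5110280; 5,110,280 required, 5,111,935 in favor — approved.

Not approved — the Class III shares did not give the required vote.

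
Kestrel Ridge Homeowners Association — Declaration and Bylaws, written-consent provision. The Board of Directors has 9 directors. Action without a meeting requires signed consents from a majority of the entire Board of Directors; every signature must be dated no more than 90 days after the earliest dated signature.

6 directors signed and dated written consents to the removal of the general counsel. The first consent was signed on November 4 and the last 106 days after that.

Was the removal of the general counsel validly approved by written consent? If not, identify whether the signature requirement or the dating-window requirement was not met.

Not effective — dating-window requirement not satisfied.

Signatures required: a majority of 9 — a majority of 9 is 5, so 5 needed; 6 signed. Sufficient.
Dating window: the latest signature is 106 days after the earliest; the limit is 90 days. Outside the window.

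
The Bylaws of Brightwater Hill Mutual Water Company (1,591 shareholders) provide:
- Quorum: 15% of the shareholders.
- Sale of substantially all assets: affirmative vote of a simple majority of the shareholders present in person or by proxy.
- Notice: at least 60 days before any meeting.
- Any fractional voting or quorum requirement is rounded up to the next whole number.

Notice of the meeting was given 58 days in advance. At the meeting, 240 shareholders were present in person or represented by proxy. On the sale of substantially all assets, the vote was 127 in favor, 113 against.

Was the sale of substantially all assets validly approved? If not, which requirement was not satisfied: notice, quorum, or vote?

Notice: 58 days given; 60 required. Not satisfied.
Quorum: 15% of 1,591 = 238.65, rounded up to 239; 240 present. Satisfied.
Vote: requires a majority of those present (240); a majority of 240 is 121, so 121 needed; 127 in favor. Satisfied.

Invalid — notice requirement not satisfied.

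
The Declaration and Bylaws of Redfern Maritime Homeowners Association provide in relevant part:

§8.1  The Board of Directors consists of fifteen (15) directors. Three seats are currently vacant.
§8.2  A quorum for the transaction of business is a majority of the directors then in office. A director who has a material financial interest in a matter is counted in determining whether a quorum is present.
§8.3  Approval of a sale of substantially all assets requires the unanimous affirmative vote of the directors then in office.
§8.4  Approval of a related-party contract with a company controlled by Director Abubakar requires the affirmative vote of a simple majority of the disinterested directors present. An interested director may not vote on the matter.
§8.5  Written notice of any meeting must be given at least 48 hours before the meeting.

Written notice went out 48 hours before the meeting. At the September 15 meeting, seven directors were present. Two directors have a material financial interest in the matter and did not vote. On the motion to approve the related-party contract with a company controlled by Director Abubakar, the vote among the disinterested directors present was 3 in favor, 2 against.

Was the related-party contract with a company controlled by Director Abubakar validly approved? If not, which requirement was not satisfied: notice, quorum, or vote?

Notice: 48 hours given; 48 required (48 ≥ 48). Satisfied.
Quorum: 7 present (interested directors count toward quorum); quorum is 7. Satisfied.
Vote: the related-party contract with a company controlled by Director Abubakar requires a majority of the disinterested directors present (7 − 2 = 5). A majority of 5 is 3, so 3 affirmative votes are needed; 3 voted in favor. Satisfied.

Valid — all requirements satisfied.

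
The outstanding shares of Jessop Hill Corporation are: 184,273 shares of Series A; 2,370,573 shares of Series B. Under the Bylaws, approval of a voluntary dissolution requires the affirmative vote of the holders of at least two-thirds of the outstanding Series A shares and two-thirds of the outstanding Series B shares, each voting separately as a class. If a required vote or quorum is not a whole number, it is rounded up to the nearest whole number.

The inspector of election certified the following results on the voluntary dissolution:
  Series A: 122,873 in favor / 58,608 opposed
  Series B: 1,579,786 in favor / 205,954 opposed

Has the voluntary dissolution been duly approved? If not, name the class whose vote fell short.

Series A: 2/3 of 184273 = 122848.67, rounded up to 122849; 122,849 required, 122,873 in favor — approved.
Series B: 2/3 of 2370573 = 1580382; 1,580,382 required, 1,579,786 in favor — not approved.

Not approved — the Series B shares did not give the required vote.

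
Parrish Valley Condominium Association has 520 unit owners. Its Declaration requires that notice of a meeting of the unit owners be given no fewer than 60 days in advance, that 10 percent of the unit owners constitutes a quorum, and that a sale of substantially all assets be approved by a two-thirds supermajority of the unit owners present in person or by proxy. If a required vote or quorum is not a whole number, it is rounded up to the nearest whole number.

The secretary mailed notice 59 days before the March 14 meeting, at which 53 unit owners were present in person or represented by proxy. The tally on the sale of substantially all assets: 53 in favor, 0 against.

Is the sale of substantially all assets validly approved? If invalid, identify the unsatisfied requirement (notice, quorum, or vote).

Invalid — notice requirement not satisfied.

Notice: 59 days given; 60 required. Not satisfied.
Quorum: 10% of 520 = 52; 53 present. Satisfied.
Vote: requires two-thirds of those present (53); 2/3 of 53 = 35.33, rounded up to 36, so 36 needed; 53 in favor. Satisfied.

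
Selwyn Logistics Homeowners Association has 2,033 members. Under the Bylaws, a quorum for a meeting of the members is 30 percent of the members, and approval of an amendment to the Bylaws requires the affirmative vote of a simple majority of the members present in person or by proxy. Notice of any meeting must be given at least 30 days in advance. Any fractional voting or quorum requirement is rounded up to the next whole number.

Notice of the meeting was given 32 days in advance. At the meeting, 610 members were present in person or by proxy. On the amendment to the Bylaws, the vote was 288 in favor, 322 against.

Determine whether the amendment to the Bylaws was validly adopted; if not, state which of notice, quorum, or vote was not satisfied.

Notice: 32 days given; 30 required. Satisfied.
Quorum: 30% of 2,033 = 609.90, rounded up to 610; 610 present. Satisfied.
Vote: requires a majority of those present (610); a majority of 610 is 306, so 306 needed; 288 in favor. Not satisfied.

Invalid — vote requirement not satisfied.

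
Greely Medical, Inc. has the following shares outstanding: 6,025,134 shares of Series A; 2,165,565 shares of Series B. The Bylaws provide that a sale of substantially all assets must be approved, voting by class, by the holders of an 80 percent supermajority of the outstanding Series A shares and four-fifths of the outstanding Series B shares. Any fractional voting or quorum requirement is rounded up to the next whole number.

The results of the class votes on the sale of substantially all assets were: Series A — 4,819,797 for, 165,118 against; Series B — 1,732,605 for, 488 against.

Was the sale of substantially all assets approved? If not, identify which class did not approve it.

Not approved — the Series A shares did not give the required vote.

Series A: 4/5 of 6025134 = 4820107.20, rounded up to 4820108; 4,820,108 required, 4,819,797 in favor — not approved.
Series B: 4/5 of 2165565 = 1732452; 1,732,452 required, 1,732,605 in favor — approved.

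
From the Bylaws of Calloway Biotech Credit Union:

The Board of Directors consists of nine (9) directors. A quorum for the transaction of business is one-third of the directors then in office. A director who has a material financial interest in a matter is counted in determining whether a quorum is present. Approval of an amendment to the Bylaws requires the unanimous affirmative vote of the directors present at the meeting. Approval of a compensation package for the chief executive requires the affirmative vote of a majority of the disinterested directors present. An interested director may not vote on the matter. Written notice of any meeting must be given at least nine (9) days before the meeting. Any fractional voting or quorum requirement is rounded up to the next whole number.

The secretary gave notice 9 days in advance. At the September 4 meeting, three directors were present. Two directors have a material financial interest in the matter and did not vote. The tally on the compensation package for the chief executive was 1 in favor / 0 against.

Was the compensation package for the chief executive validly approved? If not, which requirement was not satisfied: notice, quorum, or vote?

Valid — all requirements satisfied.

Notice: 9 days given; 9 required (9 ≥ 9). Satisfied.
Quorum: 3 present (interested directors count toward quorum); quorum is 3. Satisfied.
Vote: the compensation package for the chief executive requires a majority of the disinterested directors present (3 − 2 = 1). A majority of 1 is 1, so 1 affirmative vote is needed; 1 voted in favor. Satisfied.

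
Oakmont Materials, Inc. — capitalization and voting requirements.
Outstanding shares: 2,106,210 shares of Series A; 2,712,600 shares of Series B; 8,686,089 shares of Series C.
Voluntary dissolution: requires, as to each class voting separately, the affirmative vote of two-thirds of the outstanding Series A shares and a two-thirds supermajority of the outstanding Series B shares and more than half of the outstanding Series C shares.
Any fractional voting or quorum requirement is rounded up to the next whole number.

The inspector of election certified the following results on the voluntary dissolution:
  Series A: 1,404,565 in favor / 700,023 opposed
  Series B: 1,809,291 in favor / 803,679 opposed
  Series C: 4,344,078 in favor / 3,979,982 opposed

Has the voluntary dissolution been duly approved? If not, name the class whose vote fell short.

Approved — every class gave the required vote.

Series A: 2/3 of 2106210 = 1404140; 1,404,140 required, 1,404,565 in favor — approved.
Series B: 2/3 of 2712600 = 1808400; 1,808,400 required, 1,809,291 in favor — approved.
Series C: a majority of 8686089 is 4343045; 4,343,045 required, 4,344,078 in favor — approved.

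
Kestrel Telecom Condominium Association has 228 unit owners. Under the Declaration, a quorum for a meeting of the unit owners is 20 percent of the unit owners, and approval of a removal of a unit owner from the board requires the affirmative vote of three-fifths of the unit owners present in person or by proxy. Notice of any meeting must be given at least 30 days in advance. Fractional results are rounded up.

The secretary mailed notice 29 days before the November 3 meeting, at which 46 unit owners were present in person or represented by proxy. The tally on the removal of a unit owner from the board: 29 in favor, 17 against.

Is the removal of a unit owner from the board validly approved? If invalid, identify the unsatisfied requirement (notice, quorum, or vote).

Invalid — notice requirement not satisfied.

Notice: 29 days given; 30 required. Not satisfied.
Quorum: 20% of 228 = 45.60, rounded up to 46; 46 present. Satisfied.
Vote: requires three-fifths of those present (46); 3/5 of 46 = 27.60, rounded up to 28, so 28 needed; 29 in favor. Satisfied.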